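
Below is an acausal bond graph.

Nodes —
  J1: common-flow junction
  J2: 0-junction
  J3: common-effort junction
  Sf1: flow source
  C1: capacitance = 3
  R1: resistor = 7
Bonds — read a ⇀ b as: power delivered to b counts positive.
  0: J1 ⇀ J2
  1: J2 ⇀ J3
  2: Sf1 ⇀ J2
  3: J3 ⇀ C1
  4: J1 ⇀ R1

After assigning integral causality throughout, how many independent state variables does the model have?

1  (C1 all integral)

bond 2 stroke→Sf1  (Sf1 fixes flow; stroke at Sf1)
bond 3 stroke→J3  (C1 integral (e out))
bond 1 stroke→J2  (0-jn J3 has e-setter on 3)
bond 0 stroke→J1  (J2 effort already set via bond 1)
bond 4 stroke→R1  (J1: last free bond brings flow in)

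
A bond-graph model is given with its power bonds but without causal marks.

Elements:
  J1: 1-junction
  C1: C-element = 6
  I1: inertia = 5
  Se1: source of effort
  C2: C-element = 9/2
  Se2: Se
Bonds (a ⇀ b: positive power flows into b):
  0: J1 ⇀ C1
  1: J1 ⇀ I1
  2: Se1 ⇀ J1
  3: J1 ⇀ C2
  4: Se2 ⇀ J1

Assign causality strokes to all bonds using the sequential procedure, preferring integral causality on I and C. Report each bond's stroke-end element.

bond 0 stroke at J1
bond 1 stroke at I1
bond 2 stroke at J1
bond 3 stroke at J1
bond 4 stroke at J1

bond 2 →J1  (Se1 fixes effort; stroke away)
bond 4 →J1  (source Se2 imposes e)
bond 0 →J1  (C1: C, integral causality)
bond 1 →I1  (I1 integral (f out))
bond 3 →J1  (1-jn J1 has f-setter on 1)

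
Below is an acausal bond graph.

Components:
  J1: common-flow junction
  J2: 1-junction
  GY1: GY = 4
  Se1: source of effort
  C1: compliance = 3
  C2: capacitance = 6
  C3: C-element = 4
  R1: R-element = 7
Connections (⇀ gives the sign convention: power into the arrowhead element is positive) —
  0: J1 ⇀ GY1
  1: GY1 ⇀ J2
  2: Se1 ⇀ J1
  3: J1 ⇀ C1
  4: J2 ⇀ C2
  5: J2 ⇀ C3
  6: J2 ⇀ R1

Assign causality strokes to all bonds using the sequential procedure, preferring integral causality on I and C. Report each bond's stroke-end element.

β0 stroke at GY1
β1 stroke at GY1
β2 stroke at J1
β3 stroke at J1
β4 stroke at J2
β5 stroke at J2
β6 stroke at J2

b2 |J1  (Se1 fixes effort; stroke away)
b3 |J1  (C1 outputs effort q/C1)
b0 |GY1  (only one flow-in slot at J1)
b1 |GY1  (GY1: gyrator matches bond 0)
b4 |J2  (J2: bond 1 brought flow, rest push out)
b5 |J2  (common-f at J2 fixed by 1)
b6 |J2  (J2: bond 1 brought flow, rest push out)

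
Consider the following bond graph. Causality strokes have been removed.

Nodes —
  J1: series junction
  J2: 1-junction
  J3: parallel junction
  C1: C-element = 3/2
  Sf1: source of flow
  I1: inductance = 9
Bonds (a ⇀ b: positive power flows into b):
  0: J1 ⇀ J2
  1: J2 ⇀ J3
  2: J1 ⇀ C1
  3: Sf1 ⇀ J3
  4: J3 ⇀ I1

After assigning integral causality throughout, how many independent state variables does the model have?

2  (C1, I1 all integral)

bond 3 |Sf1  (source Sf1 imposes f)
bond 2 |J1  (prefer integral on C1)
bond 0 |J2  (only one flow-in slot at J1)
bond 1 |J3  (closing 1-jn rule on J2)
bond 4 |I1  (J3: bond 1 brought effort, rest push out)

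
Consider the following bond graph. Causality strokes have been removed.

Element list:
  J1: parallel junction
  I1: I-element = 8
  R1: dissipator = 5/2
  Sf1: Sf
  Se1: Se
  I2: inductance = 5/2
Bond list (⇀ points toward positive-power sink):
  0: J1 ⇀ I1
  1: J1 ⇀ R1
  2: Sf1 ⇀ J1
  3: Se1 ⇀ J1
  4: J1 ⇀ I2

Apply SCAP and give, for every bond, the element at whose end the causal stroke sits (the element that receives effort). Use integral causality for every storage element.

b2 stroke at Sf1  (Sf1 fixes flow; stroke at Sf1)
b3 stroke at J1  (Se1: effort source, stroke at far end)
b0 stroke at I1  (0-jn J1 has e-setter on 3)
b1 stroke at R1  (common-e at J1 fixed by 3)
b4 stroke at I2  (0-jn J1 has e-setter on 3)

bond 0 |I1
bond 1 |R1
bond 2 |Sf1
bond 3 |J1
bond 4 |I2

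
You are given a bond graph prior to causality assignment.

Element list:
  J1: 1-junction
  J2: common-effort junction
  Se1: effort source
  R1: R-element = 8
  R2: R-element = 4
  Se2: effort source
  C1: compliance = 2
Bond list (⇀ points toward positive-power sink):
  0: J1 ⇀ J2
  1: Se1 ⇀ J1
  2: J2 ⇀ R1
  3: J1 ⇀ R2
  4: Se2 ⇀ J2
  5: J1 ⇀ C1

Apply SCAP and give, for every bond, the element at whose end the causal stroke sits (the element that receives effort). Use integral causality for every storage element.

#1 |J1  (source Se1 imposes e)
#4 |J2  (Se2 (Se) sets effort on bond)
#0 |J1  (J2: bond 4 brought effort, rest push out)
#2 |R1  (J2: bond 4 brought effort, rest push out)
#5 |J1  (C1 integral (e out))
#3 |R2  (J1: last free bond brings flow in)

#0 stroke at J1
#1 stroke at J1
#2 stroke at R1
#3 stroke at R2
#4 stroke at J2
#5 stroke at J1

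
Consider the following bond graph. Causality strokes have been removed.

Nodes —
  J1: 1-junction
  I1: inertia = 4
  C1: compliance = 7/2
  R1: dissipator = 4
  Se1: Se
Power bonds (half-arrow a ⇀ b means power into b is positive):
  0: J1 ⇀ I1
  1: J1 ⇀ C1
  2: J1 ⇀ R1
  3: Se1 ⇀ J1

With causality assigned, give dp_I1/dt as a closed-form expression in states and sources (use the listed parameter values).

dp_I1/dt = E_Se1 - p_I1 - 2*q_C1/7

β3 →J1  (Se1: effort source, stroke at far end)
β0 →I1  (I1 integral (f out))
β1 →J1  (J1 flow already set via bond 0)
β2 →J1  (1-jn J1 has f-setter on 0)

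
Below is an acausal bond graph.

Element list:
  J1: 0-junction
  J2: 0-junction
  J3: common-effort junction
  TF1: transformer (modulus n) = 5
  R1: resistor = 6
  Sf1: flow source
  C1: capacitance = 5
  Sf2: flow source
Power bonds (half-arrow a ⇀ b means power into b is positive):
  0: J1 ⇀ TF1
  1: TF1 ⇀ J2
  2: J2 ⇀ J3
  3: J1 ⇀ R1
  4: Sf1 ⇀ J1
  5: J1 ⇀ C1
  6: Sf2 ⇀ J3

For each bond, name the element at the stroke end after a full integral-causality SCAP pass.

#0 →TF1
#1 →J2
#2 →J3
#3 →R1
#4 →Sf1
#5 →J1
#6 →Sf2

bond 4 |Sf1  (source Sf1 imposes f)
bond 6 |Sf2  (Sf2: flow source, stroke at near end)
bond 2 |J3  (J3: last free bond brings effort in)
bond 1 |J2  (closing 0-jn rule on J2)
bond 0 |TF1  (TF1 one-in-one-out from 1)
bond 5 |J1  (prefer integral on C1)
bond 3 |R1  (J1 effort already set via bond 5)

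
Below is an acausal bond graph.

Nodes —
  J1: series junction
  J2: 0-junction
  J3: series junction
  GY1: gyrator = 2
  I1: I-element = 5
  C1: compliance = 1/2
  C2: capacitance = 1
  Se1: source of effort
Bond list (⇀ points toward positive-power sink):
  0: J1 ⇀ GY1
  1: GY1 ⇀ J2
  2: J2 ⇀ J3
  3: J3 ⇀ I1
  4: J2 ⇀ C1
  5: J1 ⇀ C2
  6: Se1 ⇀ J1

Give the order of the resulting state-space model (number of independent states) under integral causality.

3  (C1, C2, I1 all integral)

β6 →J1  (Se1 fixes effort; stroke away)
β3 →I1  (I1 outputs flow p/I1)
β2 →J3  (1-jn J3 has f-setter on 3)
β4 →J2  (C1 integral (e out))
β1 →GY1  (common-e at J2 fixed by 4)
β0 →GY1  (GY GY1: same side as bond 1)
β5 →J1  (J1 flow already set via bond 0)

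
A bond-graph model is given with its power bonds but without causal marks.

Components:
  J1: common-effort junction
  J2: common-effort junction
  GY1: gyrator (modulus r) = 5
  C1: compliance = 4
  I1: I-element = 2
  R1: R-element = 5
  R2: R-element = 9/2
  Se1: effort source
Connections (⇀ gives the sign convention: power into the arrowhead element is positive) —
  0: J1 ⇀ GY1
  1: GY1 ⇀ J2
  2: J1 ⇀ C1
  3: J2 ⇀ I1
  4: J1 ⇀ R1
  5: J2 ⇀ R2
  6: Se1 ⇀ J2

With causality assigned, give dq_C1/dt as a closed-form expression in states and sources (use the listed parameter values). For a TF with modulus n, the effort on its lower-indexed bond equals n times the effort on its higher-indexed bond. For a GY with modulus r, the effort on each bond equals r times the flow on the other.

β6 →J2  (Se1: effort source, stroke at far end)
β1 →GY1  (J2: bond 6 brought effort, rest push out)
β3 →I1  (J2: bond 6 brought effort, rest push out)
β5 →R2  (common-e at J2 fixed by 6)
β0 →GY1  (GY1: gyrator matches bond 1)
β2 →J1  (prefer integral on C1)
β4 →R1  (0-jn J1 has e-setter on 2)

dq_C1/dt = -E_Se1/5 - q_C1/20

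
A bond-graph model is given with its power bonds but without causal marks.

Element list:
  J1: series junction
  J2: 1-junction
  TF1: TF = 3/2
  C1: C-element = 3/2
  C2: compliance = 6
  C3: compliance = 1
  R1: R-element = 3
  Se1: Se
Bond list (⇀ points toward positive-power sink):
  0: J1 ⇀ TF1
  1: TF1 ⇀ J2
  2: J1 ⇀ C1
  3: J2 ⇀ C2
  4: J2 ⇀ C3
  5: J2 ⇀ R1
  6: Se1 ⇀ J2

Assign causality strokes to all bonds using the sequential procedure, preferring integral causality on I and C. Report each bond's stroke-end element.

β0 stroke→TF1
β1 stroke→J2
β2 stroke→J1
β3 stroke→J2
β4 stroke→J2
β5 stroke→R1
β6 stroke→J2

#6 stroke→J2  (Se1: effort source, stroke at far end)
#2 stroke→J1  (prefer integral on C1)
#0 stroke→TF1  (closing 1-jn rule on J1)
#1 stroke→J2  (TF1 one-in-one-out from 0)
#3 stroke→J2  (prefer integral on C2)
#4 stroke→J2  (C3 integral (e out))
#5 stroke→R1  (J2: last free bond brings flow in)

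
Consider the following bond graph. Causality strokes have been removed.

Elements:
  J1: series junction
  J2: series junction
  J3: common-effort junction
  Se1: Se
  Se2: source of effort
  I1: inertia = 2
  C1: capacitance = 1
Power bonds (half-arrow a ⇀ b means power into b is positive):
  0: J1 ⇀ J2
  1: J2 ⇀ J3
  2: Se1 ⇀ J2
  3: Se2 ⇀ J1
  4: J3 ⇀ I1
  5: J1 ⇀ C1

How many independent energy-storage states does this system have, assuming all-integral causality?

b2 →J2  (Se1 fixes effort; stroke away)
b3 →J1  (source Se2 imposes e)
b4 →I1  (I1 outputs flow p/I1)
b1 →J3  (J3: last free bond brings effort in)
b0 →J2  (J2: bond 1 brought flow, rest push out)
b5 →J1  (J1: bond 0 brought flow, rest push out)

2  (C1, I1 all integral)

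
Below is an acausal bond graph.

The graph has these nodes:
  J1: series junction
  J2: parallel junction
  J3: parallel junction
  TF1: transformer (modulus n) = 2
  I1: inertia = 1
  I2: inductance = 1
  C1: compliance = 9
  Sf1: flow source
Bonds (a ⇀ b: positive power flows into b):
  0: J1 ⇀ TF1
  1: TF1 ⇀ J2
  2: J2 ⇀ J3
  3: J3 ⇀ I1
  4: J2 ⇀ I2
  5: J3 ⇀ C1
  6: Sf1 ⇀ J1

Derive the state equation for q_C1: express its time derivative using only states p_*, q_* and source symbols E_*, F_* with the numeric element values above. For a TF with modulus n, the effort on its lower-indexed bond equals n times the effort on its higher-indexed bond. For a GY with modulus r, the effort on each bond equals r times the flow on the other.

bond 6 stroke at Sf1  (source Sf1 imposes f)
bond 0 stroke at J1  (1-jn J1 has f-setter on 6)
bond 1 stroke at TF1  (TF1: transformer flips bond 0)
bond 3 stroke at I1  (I1 integral (f out))
bond 4 stroke at I2  (prefer integral on I2)
bond 2 stroke at J2  (closing 0-jn rule on J2)
bond 5 stroke at J3  (only one effort-in slot at J3)

dq_C1/dt = 2*F_Sf1 - p_I1 - p_I2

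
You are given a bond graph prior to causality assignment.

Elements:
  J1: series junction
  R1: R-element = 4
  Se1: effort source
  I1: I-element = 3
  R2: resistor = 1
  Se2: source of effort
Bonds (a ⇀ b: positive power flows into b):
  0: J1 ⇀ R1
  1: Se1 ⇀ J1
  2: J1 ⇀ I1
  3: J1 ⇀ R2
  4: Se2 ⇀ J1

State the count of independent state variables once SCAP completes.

#1 |J1  (source Se1 imposes e)
#4 |J1  (Se2 fixes effort; stroke away)
#2 |I1  (I1: I, integral causality)
#0 |J1  (1-jn J1 has f-setter on 2)
#3 |J1  (J1 flow already set via bond 2)

1  (I1 all integral)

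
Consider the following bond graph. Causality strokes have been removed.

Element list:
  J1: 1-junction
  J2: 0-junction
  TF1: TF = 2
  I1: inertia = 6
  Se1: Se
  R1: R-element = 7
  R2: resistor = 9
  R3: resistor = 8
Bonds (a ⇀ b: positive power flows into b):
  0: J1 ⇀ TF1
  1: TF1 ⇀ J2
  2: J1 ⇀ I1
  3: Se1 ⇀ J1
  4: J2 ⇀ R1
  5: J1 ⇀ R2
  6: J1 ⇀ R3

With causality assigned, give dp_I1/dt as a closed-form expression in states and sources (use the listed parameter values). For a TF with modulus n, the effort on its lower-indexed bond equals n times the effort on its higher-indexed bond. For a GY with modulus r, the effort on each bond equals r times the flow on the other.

#3 stroke→J1  (Se1 fixes effort; stroke away)
#2 stroke→I1  (I1: I, integral causality)
#0 stroke→J1  (common-f at J1 fixed by 2)
#5 stroke→J1  (J1: bond 2 brought flow, rest push out)
#6 stroke→J1  (common-f at J1 fixed by 2)
#1 stroke→TF1  (TF1 one-in-one-out from 0)
#4 stroke→J2  (only one effort-in slot at J2)

dp_I1/dt = E_Se1 - 15*p_I1/2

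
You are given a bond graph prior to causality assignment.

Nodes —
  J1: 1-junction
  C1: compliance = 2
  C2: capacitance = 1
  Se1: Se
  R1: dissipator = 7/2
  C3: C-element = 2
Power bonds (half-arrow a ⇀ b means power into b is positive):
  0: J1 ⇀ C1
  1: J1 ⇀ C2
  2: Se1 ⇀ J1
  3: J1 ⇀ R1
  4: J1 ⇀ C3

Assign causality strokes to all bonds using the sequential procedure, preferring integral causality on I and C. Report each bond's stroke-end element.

β0 |J1
β1 |J1
β2 |J1
β3 |R1
β4 |J1

β2 stroke→J1  (source Se1 imposes e)
β0 stroke→J1  (C1 outputs effort q/C1)
β1 stroke→J1  (C2: C, integral causality)
β4 stroke→J1  (C3 integral (e out))
β3 stroke→R1  (only one flow-in slot at J1)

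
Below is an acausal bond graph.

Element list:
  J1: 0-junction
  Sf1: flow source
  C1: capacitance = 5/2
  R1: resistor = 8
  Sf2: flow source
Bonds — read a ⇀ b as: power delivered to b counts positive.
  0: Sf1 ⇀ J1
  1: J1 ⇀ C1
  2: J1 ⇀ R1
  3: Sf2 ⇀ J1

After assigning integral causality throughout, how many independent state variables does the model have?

1  (C1 all integral)

b0 stroke at Sf1  (Sf1: flow source, stroke at near end)
b3 stroke at Sf2  (Sf2 fixes flow; stroke at Sf2)
b1 stroke at J1  (C1: C, integral causality)
b2 stroke at R1  (0-jn J1 has e-setter on 1)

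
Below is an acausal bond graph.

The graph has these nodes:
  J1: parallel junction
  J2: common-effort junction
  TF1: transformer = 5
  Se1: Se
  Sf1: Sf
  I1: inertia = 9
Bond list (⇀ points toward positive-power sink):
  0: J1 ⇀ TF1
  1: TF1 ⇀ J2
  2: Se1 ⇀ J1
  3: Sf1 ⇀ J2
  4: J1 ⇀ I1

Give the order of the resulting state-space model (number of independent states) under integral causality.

1  (I1 all integral)

β2 stroke→J1  (source Se1 imposes e)
β3 stroke→Sf1  (Sf1 (Sf) sets flow on bond)
β0 stroke→TF1  (J1: bond 2 brought effort, rest push out)
β4 stroke→I1  (common-e at J1 fixed by 2)
β1 stroke→J2  (J2: last free bond brings effort in)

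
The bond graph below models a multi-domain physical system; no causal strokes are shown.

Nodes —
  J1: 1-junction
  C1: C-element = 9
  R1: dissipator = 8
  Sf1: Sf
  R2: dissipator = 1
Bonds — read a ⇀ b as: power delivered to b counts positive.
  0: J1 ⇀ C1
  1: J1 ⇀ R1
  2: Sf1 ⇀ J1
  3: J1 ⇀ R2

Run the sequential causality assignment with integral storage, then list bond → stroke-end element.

β0 →J1
β1 →J1
β2 →Sf1
β3 →J1

b2 stroke→Sf1  (Sf1: flow source, stroke at near end)
b0 stroke→J1  (common-f at J1 fixed by 2)
b1 stroke→J1  (common-f at J1 fixed by 2)
b3 stroke→J1  (1-jn J1 has f-setter on 2)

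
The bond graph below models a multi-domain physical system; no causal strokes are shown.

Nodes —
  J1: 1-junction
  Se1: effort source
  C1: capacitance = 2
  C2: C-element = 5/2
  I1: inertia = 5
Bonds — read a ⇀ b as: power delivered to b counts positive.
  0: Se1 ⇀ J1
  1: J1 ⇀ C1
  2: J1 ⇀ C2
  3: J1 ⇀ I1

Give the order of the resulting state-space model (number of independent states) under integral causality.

3  (C1, C2, I1 all integral)

#0 →J1  (Se1 (Se) sets effort on bond)
#1 →J1  (C1: C, integral causality)
#2 →J1  (C2 integral (e out))
#3 →I1  (J1 needs exactly one f-in)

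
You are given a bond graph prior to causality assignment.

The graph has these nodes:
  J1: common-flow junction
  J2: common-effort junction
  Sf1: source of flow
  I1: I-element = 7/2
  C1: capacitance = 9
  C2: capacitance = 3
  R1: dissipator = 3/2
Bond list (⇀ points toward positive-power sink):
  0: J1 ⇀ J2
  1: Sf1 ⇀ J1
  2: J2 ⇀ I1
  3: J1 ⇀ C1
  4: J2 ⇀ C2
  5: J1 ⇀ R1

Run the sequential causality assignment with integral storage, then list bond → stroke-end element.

β1 |Sf1  (source Sf1 imposes f)
β0 |J1  (J1 flow already set via bond 1)
β3 |J1  (common-f at J1 fixed by 1)
β5 |J1  (common-f at J1 fixed by 1)
β2 |I1  (I1: I, integral causality)
β4 |J2  (closing 0-jn rule on J2)

#0 →J1
#1 →Sf1
#2 →I1
#3 →J1
#4 →J2
#5 →J1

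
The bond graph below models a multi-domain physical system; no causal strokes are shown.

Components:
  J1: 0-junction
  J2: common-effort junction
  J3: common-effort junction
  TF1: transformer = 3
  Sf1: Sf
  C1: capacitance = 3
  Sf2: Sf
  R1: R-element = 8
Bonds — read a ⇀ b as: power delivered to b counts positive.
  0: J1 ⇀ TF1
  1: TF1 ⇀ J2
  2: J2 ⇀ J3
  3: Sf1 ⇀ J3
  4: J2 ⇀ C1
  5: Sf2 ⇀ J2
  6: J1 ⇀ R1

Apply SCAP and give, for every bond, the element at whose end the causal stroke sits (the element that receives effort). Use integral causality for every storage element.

bond 0 stroke at J1
bond 1 stroke at TF1
bond 2 stroke at J3
bond 3 stroke at Sf1
bond 4 stroke at J2
bond 5 stroke at Sf2
bond 6 stroke at R1

β3 →Sf1  (Sf1: flow source, stroke at near end)
β5 →Sf2  (Sf2 (Sf) sets flow on bond)
β2 →J3  (only one effort-in slot at J3)
β4 →J2  (C1 integral (e out))
β1 →TF1  (J2: bond 4 brought effort, rest push out)
β0 →J1  (TF1 one-in-one-out from 1)
β6 →R1  (common-e at J1 fixed by 0)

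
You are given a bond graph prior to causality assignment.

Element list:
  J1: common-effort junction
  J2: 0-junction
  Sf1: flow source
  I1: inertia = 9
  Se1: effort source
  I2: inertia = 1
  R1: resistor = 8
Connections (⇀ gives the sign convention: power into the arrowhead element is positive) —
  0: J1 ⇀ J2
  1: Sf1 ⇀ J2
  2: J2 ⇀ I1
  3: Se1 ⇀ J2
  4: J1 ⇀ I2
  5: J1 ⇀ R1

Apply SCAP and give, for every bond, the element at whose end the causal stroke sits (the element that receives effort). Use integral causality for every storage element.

bond 1 →Sf1  (Sf1 (Sf) sets flow on bond)
bond 3 →J2  (Se1: effort source, stroke at far end)
bond 0 →J1  (0-jn J2 has e-setter on 3)
bond 2 →I1  (common-e at J2 fixed by 3)
bond 4 →I2  (0-jn J1 has e-setter on 0)
bond 5 →R1  (0-jn J1 has e-setter on 0)

#0 stroke→J1
#1 stroke→Sf1
#2 stroke→I1
#3 stroke→J2
#4 stroke→I2
#5 stroke→R1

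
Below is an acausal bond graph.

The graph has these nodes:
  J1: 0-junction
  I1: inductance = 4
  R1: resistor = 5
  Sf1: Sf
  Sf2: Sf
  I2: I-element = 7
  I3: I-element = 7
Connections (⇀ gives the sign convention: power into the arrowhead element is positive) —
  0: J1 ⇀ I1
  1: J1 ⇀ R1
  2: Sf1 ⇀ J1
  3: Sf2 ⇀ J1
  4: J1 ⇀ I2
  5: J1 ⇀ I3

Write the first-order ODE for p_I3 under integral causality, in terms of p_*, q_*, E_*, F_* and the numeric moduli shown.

bond 2 |Sf1  (Sf1: flow source, stroke at near end)
bond 3 |Sf2  (Sf2 (Sf) sets flow on bond)
bond 0 |I1  (I1 outputs flow p/I1)
bond 4 |I2  (prefer integral on I2)
bond 5 |I3  (prefer integral on I3)
bond 1 |J1  (J1 needs exactly one e-in)

dp_I3/dt = 5*F_Sf1 + 5*F_Sf2 - 5*p_I1/4 - 5*p_I2/7 - 5*p_I3/7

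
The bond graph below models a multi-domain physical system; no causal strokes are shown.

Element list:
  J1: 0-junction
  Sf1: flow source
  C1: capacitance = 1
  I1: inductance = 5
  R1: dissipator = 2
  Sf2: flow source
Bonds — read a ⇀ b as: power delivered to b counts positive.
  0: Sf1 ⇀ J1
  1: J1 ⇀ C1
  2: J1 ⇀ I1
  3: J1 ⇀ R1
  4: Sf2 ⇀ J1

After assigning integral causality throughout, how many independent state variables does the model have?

2  (C1, I1 all integral)

bond 0 stroke→Sf1  (Sf1 (Sf) sets flow on bond)
bond 4 stroke→Sf2  (Sf2: flow source, stroke at near end)
bond 1 stroke→J1  (C1: C, integral causality)
bond 2 stroke→I1  (0-jn J1 has e-setter on 1)
bond 3 stroke→R1  (0-jn J1 has e-setter on 1)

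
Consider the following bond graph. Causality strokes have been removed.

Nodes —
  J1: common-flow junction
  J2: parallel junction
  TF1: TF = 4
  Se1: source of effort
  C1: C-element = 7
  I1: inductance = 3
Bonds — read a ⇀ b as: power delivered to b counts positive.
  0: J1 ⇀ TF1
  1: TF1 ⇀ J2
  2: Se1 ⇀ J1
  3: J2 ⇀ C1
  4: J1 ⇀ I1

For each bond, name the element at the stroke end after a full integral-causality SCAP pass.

β2 |J1  (source Se1 imposes e)
β3 |J2  (C1: C, integral causality)
β1 |TF1  (0-jn J2 has e-setter on 3)
β0 |J1  (TF1 one-in-one-out from 1)
β4 |I1  (J1 needs exactly one f-in)

β0 stroke→J1
β1 stroke→TF1
β2 stroke→J1
β3 stroke→J2
β4 stroke→I1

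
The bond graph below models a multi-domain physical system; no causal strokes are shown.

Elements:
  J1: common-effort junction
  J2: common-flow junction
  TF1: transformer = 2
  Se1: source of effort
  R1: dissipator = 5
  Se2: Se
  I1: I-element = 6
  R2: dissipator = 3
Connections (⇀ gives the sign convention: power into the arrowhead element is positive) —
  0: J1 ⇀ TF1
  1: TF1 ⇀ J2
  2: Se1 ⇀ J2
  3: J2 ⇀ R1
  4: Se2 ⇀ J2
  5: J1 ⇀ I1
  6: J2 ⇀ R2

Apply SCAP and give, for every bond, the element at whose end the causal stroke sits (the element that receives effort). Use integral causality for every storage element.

β0 stroke at J1
β1 stroke at TF1
β2 stroke at J2
β3 stroke at J2
β4 stroke at J2
β5 stroke at I1
β6 stroke at J2

bond 2 stroke at J2  (Se1 (Se) sets effort on bond)
bond 4 stroke at J2  (Se2 (Se) sets effort on bond)
bond 5 stroke at I1  (prefer integral on I1)
bond 0 stroke at J1  (J1 needs exactly one e-in)
bond 1 stroke at TF1  (TF1 one-in-one-out from 0)
bond 3 stroke at J2  (1-jn J2 has f-setter on 1)
bond 6 stroke at J2  (common-f at J2 fixed by 1)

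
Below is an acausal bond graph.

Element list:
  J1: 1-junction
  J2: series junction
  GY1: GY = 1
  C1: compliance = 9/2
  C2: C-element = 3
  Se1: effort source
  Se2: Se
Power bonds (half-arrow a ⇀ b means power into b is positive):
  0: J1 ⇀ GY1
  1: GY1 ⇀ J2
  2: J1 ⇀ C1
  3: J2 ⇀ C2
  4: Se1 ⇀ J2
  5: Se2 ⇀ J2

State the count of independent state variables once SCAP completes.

2  (C1, C2 all integral)

bond 4 stroke at J2  (Se1: effort source, stroke at far end)
bond 5 stroke at J2  (Se2 (Se) sets effort on bond)
bond 2 stroke at J1  (C1 outputs effort q/C1)
bond 0 stroke at GY1  (J1 needs exactly one f-in)
bond 1 stroke at GY1  (GY GY1: same side as bond 0)
bond 3 stroke at J2  (J2: bond 1 brought flow, rest push out)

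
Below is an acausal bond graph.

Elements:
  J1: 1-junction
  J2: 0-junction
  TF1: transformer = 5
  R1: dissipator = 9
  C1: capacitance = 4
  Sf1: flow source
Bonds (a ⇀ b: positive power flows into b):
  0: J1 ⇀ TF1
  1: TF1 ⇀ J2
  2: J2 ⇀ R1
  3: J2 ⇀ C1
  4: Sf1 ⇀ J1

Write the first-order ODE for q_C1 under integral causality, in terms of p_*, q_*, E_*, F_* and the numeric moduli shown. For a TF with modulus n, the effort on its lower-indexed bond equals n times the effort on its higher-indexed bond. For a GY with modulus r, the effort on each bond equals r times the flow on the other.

dq_C1/dt = 5*F_Sf1 - q_C1/36

b4 stroke at Sf1  (Sf1 (Sf) sets flow on bond)
b0 stroke at J1  (1-jn J1 has f-setter on 4)
b1 stroke at TF1  (TF1: transformer flips bond 0)
b3 stroke at J2  (C1 outputs effort q/C1)
b2 stroke at R1  (J2: bond 3 brought effort, rest push out)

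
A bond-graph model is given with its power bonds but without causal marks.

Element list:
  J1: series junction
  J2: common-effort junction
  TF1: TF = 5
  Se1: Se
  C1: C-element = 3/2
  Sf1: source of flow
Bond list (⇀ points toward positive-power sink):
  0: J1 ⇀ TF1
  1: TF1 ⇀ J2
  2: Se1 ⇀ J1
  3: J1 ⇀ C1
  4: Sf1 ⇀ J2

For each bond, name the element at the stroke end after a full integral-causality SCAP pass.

b2 →J1  (source Se1 imposes e)
b4 →Sf1  (Sf1: flow source, stroke at near end)
b1 →J2  (J2 needs exactly one e-in)
b0 →TF1  (TF1 one-in-one-out from 1)
b3 →J1  (1-jn J1 has f-setter on 0)

#0 stroke→TF1
#1 stroke→J2
#2 stroke→J1
#3 stroke→J1
#4 stroke→Sf1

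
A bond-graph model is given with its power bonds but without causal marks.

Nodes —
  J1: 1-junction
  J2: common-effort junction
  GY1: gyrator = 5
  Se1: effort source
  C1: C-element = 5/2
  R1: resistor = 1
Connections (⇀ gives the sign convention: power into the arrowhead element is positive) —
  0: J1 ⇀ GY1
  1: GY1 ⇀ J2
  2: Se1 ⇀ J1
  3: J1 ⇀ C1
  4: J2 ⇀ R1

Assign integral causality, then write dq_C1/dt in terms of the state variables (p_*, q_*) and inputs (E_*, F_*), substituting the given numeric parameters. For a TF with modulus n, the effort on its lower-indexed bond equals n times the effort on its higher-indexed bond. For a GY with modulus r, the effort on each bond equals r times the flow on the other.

dq_C1/dt = E_Se1/25 - 2*q_C1/125

β2 |J1  (Se1: effort source, stroke at far end)
β3 |J1  (C1 outputs effort q/C1)
β0 |GY1  (J1: last free bond brings flow in)
β1 |GY1  (through GY1, causality inverts; strokes same side of GY1)
β4 |J2  (J2 needs exactly one e-in)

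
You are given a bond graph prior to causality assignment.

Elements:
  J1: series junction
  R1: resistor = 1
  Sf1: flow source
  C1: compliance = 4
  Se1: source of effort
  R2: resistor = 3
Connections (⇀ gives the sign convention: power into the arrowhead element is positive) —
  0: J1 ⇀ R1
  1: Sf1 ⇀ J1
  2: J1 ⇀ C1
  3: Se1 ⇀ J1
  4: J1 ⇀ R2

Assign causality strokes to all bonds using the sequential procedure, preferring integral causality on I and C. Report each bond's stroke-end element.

bond 0 |J1
bond 1 |Sf1
bond 2 |J1
bond 3 |J1
bond 4 |J1

#1 stroke→Sf1  (Sf1 (Sf) sets flow on bond)
#3 stroke→J1  (Se1 (Se) sets effort on bond)
#0 stroke→J1  (1-jn J1 has f-setter on 1)
#2 stroke→J1  (J1 flow already set via bond 1)
#4 stroke→J1  (J1 flow already set via bond 1)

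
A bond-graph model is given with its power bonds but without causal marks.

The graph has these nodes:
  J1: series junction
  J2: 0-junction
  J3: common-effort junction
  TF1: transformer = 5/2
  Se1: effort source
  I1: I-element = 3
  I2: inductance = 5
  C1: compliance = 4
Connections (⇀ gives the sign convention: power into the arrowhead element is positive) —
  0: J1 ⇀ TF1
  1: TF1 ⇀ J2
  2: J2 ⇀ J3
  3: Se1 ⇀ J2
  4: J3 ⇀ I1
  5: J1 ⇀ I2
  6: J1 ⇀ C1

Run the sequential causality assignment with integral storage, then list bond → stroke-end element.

β3 |J2  (Se1: effort source, stroke at far end)
β1 |TF1  (0-jn J2 has e-setter on 3)
β2 |J3  (J2: bond 3 brought effort, rest push out)
β4 |I1  (common-e at J3 fixed by 2)
β0 |J1  (through TF1, causality passes straight; one stroke at TF1)
β5 |I2  (I2 integral (f out))
β6 |J1  (1-jn J1 has f-setter on 5)

#0 stroke→J1
#1 stroke→TF1
#2 stroke→J3
#3 stroke→J2
#4 stroke→I1
#5 stroke→I2
#6 stroke→J1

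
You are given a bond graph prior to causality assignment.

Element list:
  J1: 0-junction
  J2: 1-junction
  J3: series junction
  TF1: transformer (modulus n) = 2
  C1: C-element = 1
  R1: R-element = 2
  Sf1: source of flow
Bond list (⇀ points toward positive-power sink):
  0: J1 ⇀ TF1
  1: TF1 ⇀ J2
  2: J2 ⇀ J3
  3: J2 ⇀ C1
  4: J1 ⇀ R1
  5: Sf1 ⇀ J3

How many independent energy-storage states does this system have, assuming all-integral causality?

1  (C1 all integral)

b5 stroke at Sf1  (Sf1 (Sf) sets flow on bond)
b2 stroke at J3  (J3 flow already set via bond 5)
b1 stroke at J2  (1-jn J2 has f-setter on 2)
b3 stroke at J2  (1-jn J2 has f-setter on 2)
b0 stroke at TF1  (TF1: transformer flips bond 1)
b4 stroke at J1  (J1 needs exactly one e-in)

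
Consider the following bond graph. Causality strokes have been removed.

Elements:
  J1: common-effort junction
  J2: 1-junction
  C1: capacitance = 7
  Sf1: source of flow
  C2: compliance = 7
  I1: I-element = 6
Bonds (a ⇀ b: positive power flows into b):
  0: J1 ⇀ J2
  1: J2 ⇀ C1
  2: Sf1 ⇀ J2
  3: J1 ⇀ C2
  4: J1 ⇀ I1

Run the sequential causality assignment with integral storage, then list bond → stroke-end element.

bond 0 |J2
bond 1 |J2
bond 2 |Sf1
bond 3 |J1
bond 4 |I1

bond 2 stroke→Sf1  (Sf1 fixes flow; stroke at Sf1)
bond 0 stroke→J2  (J2: bond 2 brought flow, rest push out)
bond 1 stroke→J2  (J2: bond 2 brought flow, rest push out)
bond 3 stroke→J1  (C2 integral (e out))
bond 4 stroke→I1  (common-e at J1 fixed by 3)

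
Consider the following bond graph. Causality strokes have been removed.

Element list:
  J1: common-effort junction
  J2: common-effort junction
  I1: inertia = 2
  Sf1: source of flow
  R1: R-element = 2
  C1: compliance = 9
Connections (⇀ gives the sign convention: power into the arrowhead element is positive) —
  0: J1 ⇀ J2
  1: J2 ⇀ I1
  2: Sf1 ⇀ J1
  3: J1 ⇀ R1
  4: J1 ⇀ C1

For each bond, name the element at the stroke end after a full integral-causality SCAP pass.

#0 |J2
#1 |I1
#2 |Sf1
#3 |R1
#4 |J1

b2 |Sf1  (source Sf1 imposes f)
b1 |I1  (I1 integral (f out))
b0 |J2  (J2 needs exactly one e-in)
b4 |J1  (C1 outputs effort q/C1)
b3 |R1  (J1: bond 4 brought effort, rest push out)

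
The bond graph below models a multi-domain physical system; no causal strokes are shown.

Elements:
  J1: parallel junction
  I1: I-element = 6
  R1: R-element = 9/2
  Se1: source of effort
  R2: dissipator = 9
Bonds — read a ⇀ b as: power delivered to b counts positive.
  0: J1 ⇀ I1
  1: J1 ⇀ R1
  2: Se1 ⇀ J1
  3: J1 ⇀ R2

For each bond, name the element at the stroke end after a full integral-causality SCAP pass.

#0 →I1
#1 →R1
#2 →J1
#3 →R2

β2 →J1  (Se1 fixes effort; stroke away)
β0 →I1  (0-jn J1 has e-setter on 2)
β1 →R1  (0-jn J1 has e-setter on 2)
β3 →R2  (J1: bond 2 brought effort, rest push out)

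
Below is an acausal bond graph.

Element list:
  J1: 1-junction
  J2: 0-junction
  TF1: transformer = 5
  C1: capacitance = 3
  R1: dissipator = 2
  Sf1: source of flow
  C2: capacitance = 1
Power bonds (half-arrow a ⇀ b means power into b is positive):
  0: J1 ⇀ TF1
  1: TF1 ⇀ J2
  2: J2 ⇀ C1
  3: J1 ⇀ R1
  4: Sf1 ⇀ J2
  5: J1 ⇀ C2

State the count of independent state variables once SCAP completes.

β4 |Sf1  (Sf1 fixes flow; stroke at Sf1)
β2 |J2  (C1 outputs effort q/C1)
β1 |TF1  (common-e at J2 fixed by 2)
β0 |J1  (TF1 one-in-one-out from 1)
β5 |J1  (prefer integral on C2)
β3 |R1  (closing 1-jn rule on J1)

2  (C1, C2 all integral)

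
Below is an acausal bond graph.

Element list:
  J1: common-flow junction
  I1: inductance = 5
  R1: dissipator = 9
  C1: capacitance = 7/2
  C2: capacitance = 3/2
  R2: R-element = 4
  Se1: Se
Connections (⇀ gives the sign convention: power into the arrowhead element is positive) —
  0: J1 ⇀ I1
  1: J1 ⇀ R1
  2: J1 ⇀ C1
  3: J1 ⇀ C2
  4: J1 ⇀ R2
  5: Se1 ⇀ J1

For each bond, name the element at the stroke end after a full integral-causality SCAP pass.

bond 0 stroke at I1
bond 1 stroke at J1
bond 2 stroke at J1
bond 3 stroke at J1
bond 4 stroke at J1
bond 5 stroke at J1

β5 →J1  (Se1 (Se) sets effort on bond)
β0 →I1  (prefer integral on I1)
β1 →J1  (common-f at J1 fixed by 0)
β2 →J1  (J1: bond 0 brought flow, rest push out)
β3 →J1  (J1 flow already set via bond 0)
β4 →J1  (J1 flow already set via bond 0)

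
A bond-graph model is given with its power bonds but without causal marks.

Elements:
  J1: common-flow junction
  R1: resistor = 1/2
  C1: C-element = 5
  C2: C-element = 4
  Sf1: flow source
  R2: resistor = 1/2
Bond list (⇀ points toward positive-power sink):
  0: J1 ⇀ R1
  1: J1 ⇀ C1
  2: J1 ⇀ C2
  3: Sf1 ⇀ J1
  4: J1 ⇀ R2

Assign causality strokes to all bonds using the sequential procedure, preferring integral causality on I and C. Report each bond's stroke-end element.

#3 stroke→Sf1  (source Sf1 imposes f)
#0 stroke→J1  (common-f at J1 fixed by 3)
#1 stroke→J1  (1-jn J1 has f-setter on 3)
#2 stroke→J1  (1-jn J1 has f-setter on 3)
#4 stroke→J1  (J1: bond 3 brought flow, rest push out)

β0 stroke→J1
β1 stroke→J1
β2 stroke→J1
β3 stroke→Sf1
β4 stroke→J1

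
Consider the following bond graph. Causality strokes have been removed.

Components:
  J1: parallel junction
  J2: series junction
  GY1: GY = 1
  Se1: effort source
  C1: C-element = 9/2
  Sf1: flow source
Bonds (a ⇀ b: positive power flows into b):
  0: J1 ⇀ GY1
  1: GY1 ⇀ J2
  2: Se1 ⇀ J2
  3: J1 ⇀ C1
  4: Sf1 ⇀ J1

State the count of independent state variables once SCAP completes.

1  (C1 all integral)

b2 |J2  (Se1 fixes effort; stroke away)
b4 |Sf1  (Sf1 (Sf) sets flow on bond)
b1 |GY1  (closing 1-jn rule on J2)
b0 |GY1  (GY1 both-in/both-out from 1)
b3 |J1  (J1 needs exactly one e-in)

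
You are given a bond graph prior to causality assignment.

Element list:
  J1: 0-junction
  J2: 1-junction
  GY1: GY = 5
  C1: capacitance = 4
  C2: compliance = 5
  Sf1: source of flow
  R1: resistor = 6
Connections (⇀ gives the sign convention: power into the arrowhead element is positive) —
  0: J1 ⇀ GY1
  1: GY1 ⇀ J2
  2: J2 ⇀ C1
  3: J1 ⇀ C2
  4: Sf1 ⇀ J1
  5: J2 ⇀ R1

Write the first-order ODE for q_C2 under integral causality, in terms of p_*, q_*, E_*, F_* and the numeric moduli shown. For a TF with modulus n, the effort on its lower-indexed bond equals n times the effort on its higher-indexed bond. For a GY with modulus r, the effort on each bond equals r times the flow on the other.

b4 stroke→Sf1  (source Sf1 imposes f)
b2 stroke→J2  (C1 integral (e out))
b3 stroke→J1  (C2: C, integral causality)
b0 stroke→GY1  (common-e at J1 fixed by 3)
b1 stroke→GY1  (through GY1, causality inverts; strokes same side of GY1)
b5 stroke→J2  (1-jn J2 has f-setter on 1)

dq_C2/dt = F_Sf1 - q_C1/20 - 6*q_C2/125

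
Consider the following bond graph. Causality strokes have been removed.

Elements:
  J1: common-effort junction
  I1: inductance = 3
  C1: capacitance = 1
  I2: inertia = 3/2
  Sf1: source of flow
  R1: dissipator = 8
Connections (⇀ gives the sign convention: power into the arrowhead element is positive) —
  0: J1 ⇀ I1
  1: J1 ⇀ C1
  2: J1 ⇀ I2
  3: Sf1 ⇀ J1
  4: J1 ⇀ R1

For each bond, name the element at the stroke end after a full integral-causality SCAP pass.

b3 stroke→Sf1  (Sf1 fixes flow; stroke at Sf1)
b0 stroke→I1  (I1: I, integral causality)
b1 stroke→J1  (prefer integral on C1)
b2 stroke→I2  (J1: bond 1 brought effort, rest push out)
b4 stroke→R1  (J1: bond 1 brought effort, rest push out)

bond 0 |I1
bond 1 |J1
bond 2 |I2
bond 3 |Sf1
bond 4 |R1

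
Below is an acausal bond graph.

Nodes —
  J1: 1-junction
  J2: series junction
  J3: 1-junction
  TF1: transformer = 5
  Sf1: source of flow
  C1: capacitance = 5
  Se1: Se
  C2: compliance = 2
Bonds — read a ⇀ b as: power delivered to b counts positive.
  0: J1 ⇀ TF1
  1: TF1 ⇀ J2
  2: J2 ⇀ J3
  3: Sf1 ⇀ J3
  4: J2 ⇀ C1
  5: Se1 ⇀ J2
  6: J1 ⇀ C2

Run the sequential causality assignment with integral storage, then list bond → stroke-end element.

β0 stroke at TF1
β1 stroke at J2
β2 stroke at J3
β3 stroke at Sf1
β4 stroke at J2
β5 stroke at J2
β6 stroke at J1

b3 stroke at Sf1  (Sf1 (Sf) sets flow on bond)
b5 stroke at J2  (source Se1 imposes e)
b2 stroke at J3  (common-f at J3 fixed by 3)
b1 stroke at J2  (1-jn J2 has f-setter on 2)
b4 stroke at J2  (common-f at J2 fixed by 2)
b0 stroke at TF1  (through TF1, causality passes straight; one stroke at TF1)
b6 stroke at J1  (1-jn J1 has f-setter on 0)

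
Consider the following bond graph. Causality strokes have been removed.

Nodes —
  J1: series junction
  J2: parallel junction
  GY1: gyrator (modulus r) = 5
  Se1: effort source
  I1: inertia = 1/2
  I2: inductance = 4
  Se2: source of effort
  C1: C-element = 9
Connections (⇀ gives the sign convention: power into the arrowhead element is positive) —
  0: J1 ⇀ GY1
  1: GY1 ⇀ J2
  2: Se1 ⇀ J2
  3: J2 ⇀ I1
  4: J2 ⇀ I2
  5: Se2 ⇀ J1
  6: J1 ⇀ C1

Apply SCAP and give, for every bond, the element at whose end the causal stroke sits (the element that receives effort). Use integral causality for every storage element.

bond 2 |J2  (source Se1 imposes e)
bond 5 |J1  (Se2 fixes effort; stroke away)
bond 1 |GY1  (J2 effort already set via bond 2)
bond 3 |I1  (J2: bond 2 brought effort, rest push out)
bond 4 |I2  (0-jn J2 has e-setter on 2)
bond 0 |GY1  (GY GY1: same side as bond 1)
bond 6 |J1  (J1: bond 0 brought flow, rest push out)

b0 stroke→GY1
b1 stroke→GY1
b2 stroke→J2
b3 stroke→I1
b4 stroke→I2
b5 stroke→J1
b6 stroke→J1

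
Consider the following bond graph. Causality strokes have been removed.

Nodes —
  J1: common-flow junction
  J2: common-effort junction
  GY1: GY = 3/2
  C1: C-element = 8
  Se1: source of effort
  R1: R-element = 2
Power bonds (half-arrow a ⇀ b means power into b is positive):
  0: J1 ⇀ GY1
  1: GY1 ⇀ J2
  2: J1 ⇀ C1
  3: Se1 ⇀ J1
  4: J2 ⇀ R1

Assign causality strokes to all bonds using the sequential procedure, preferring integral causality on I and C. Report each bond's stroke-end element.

#0 →GY1
#1 →GY1
#2 →J1
#3 →J1
#4 →J2

β3 stroke→J1  (Se1 fixes effort; stroke away)
β2 stroke→J1  (C1 outputs effort q/C1)
β0 stroke→GY1  (only one flow-in slot at J1)
β1 stroke→GY1  (GY1 both-in/both-out from 0)
β4 stroke→J2  (J2 needs exactly one e-in)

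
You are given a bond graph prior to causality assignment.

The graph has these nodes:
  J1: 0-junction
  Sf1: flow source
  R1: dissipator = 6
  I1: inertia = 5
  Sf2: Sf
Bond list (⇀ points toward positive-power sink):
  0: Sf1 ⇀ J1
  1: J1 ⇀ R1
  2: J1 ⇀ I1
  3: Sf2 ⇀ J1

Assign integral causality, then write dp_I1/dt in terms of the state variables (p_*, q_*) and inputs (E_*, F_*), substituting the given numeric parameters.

dp_I1/dt = 6*F_Sf1 + 6*F_Sf2 - 6*p_I1/5

b0 →Sf1  (Sf1 fixes flow; stroke at Sf1)
b3 →Sf2  (Sf2 fixes flow; stroke at Sf2)
b2 →I1  (I1 outputs flow p/I1)
b1 →J1  (J1 needs exactly one e-in)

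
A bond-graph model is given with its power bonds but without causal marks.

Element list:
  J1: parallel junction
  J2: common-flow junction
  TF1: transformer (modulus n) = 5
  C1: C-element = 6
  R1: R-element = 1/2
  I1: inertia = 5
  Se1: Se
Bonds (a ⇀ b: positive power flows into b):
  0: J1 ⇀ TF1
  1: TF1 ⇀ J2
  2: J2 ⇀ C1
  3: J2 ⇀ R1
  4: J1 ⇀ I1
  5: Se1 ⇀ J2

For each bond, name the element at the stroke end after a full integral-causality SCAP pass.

b0 →J1
b1 →TF1
b2 →J2
b3 →J2
b4 →I1
b5 →J2

β5 →J2  (Se1 (Se) sets effort on bond)
β2 →J2  (C1 outputs effort q/C1)
β4 →I1  (I1: I, integral causality)
β0 →J1  (only one effort-in slot at J1)
β1 →TF1  (TF1: transformer flips bond 0)
β3 →J2  (1-jn J2 has f-setter on 1)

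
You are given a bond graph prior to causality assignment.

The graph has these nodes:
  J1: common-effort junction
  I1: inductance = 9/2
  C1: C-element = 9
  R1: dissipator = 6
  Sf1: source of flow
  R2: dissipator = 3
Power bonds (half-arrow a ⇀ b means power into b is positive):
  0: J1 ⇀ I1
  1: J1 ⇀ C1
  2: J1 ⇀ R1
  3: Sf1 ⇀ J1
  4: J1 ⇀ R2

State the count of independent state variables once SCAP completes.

bond 3 →Sf1  (Sf1: flow source, stroke at near end)
bond 0 →I1  (I1 integral (f out))
bond 1 →J1  (C1: C, integral causality)
bond 2 →R1  (0-jn J1 has e-setter on 1)
bond 4 →R2  (common-e at J1 fixed by 1)

2  (C1, I1 all integral)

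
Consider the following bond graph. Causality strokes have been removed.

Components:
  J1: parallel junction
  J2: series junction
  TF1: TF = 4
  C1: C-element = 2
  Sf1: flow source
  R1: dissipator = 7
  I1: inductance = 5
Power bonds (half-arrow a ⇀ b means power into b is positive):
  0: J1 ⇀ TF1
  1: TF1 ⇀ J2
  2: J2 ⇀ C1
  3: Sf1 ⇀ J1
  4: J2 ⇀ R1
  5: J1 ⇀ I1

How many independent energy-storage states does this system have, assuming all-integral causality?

2  (C1, I1 all integral)

bond 3 →Sf1  (Sf1 fixes flow; stroke at Sf1)
bond 2 →J2  (C1 outputs effort q/C1)
bond 5 →I1  (I1 integral (f out))
bond 0 →J1  (closing 0-jn rule on J1)
bond 1 →TF1  (TF1: transformer flips bond 0)
bond 4 →J2  (J2: bond 1 brought flow, rest push out)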